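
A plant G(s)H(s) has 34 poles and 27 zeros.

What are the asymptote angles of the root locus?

n - m = 34 - 27 = 7. Angles: θk = (2k + 1)·180°/7 = 25.71°, 77.14°, 128.57°, 180°, 231.43°, 282.86°, 334.29°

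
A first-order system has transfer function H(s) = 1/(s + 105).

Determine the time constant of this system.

For H(s) = 1/(s + 1/τ), the pole is at -1/τ = -105, so τ = 1/105 = 0.0095 s.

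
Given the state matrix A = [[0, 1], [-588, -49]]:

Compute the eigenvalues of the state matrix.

det(A - λI) = λ² - (-49)λ + 588 = (λ - (-28))(λ - (-21)). Eigenvalues: -28, -21.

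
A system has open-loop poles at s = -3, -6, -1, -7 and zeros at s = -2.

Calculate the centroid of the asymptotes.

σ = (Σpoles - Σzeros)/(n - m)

σ = (Σpoles - Σzeros)/(n - m) = (-17 - (-2))/(4 - 1) = -15/3 = -5.0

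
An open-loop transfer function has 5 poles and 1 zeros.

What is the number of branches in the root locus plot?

Root locus has n branches where n = number of poles = 5.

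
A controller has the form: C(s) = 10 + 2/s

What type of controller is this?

This is a Proportional-Integral (PI) controller.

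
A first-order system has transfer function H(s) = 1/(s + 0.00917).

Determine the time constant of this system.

For H(s) = 1/(s + 1/τ), the pole is at -1/τ = -0.00917, so τ = 1/0.00917 = 109.1 s.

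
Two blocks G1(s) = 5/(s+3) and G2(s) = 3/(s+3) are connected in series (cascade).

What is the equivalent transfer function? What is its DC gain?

Series: multiply transfer functions. G_eq = 5/(s+3) × 3/(s+3) = 15/((s+3)(s+3)). DC gain = 15/(3×3) = 1.6667.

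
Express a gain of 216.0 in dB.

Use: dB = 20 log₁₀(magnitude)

dB = 20 log₁₀(216.0) = 46.7 dB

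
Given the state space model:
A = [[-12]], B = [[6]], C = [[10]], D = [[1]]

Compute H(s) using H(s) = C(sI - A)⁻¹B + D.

(sI - A)⁻¹ = 1/(s + 12). H(s) = 10×6/(s + 12) + 1 = (s + 72)/(s + 12).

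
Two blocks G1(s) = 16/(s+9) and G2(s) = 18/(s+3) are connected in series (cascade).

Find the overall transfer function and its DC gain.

Series: multiply transfer functions. G_eq = 16/(s+9) × 18/(s+3) = 288/((s+9)(s+3)). DC gain = 288/(9×3) = 10.6667.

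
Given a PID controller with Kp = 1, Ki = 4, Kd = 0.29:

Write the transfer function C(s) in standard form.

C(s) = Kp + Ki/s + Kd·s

Substituting values: C(s) = 1 + 4/s + 0.29s = (0.29s² + s + 4)/s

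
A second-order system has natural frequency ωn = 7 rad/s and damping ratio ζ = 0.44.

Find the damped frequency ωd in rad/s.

ωd = ωn√(1 - ζ²) = 7√(1 - 0.44²) = 6.29 rad/s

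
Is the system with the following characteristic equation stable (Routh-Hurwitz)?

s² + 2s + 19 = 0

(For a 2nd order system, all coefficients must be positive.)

Coefficients: 1, 2, 19. All positive, so system is stable.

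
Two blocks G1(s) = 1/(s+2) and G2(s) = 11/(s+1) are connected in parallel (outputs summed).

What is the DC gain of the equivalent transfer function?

Parallel: G_eq = G1 + G2. DC gain = G1(0) + G2(0) = 1/2 + 11/1 = 0.5 + 11 = 11.5.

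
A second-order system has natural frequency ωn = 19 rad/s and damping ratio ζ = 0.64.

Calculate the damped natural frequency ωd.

ωd = ωn√(1 - ζ²) = 19√(1 - 0.64²) = 14.6 rad/s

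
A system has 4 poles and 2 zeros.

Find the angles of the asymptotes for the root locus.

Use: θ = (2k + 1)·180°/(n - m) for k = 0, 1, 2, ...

n - m = 4 - 2 = 2. Angles: θk = (2k + 1)·180°/2 = 90°, 270°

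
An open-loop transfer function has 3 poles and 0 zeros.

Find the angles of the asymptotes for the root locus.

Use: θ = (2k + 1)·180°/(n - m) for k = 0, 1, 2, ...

n - m = 3 - 0 = 3. Angles: θk = (2k + 1)·180°/3 = 60°, 180°, 300°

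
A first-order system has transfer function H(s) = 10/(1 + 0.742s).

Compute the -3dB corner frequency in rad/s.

Corner frequency = 1/τ = 1/0.742 = 1.348 rad/s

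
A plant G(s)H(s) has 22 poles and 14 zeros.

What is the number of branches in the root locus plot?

Root locus has n branches where n = number of poles = 22.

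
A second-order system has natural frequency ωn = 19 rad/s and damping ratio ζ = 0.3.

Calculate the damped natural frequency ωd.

ωd = ωn√(1 - ζ²) = 19√(1 - 0.3²) = 18.12 rad/s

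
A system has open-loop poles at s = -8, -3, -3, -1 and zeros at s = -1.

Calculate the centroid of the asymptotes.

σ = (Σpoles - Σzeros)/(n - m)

σ = (Σpoles - Σzeros)/(n - m) = (-15 - (-1))/(4 - 1) = -14/3 = -4.67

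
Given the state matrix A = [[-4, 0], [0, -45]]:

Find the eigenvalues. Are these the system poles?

For diagonal matrix, eigenvalues are diagonal entries: λ₁ = -4, λ₂ = -45. Eigenvalues of A = system poles.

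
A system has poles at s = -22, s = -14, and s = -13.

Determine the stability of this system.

All poles are in the left half-plane. System is stable.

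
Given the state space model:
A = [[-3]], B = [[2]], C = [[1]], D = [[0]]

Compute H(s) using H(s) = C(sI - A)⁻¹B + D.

(sI - A)⁻¹ = 1/(s + 3). H(s) = 1 × 2/(s + 3) + 0 = 2/(s + 3).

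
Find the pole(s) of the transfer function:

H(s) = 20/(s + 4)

Pole is where denominator = 0: s + 4 = 0, so s = -4.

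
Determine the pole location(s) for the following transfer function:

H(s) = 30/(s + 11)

Pole is where denominator = 0: s + 11 = 0, so s = -11.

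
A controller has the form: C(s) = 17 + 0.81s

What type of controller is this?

This is a Proportional-Derivative (PD) controller.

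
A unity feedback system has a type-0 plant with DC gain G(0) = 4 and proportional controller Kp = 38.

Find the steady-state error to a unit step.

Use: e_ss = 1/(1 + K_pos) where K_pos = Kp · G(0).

K_pos = Kp · G(0) = 38 × 4 = 152. e_ss = 1/(1 + 152) = 0.0065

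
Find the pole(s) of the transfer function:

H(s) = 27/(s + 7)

Pole is where denominator = 0: s + 7 = 0, so s = -7.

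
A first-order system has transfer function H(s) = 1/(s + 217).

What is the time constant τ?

For H(s) = 1/(s + 1/τ), the pole is at -1/τ = -217, so τ = 1/217 = 0.0046 s.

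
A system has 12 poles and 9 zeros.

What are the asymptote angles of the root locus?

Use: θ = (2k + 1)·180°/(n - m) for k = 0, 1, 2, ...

n - m = 12 - 9 = 3. Angles: θk = (2k + 1)·180°/3 = 60°, 180°, 300°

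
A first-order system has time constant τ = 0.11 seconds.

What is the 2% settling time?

For first-order system, 2% settling time ≈ 4τ = 4 × 0.11 = 0.44 s.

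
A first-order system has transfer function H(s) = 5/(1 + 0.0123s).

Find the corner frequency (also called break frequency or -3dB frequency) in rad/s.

Corner frequency = 1/τ = 1/0.0123 = 81.301 rad/s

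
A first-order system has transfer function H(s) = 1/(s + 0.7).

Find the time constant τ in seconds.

For H(s) = 1/(s + 1/τ), the pole is at -1/τ = -0.7, so τ = 1/0.7 = 1.4286 s.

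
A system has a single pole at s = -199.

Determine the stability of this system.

Pole at s = -199 is in the left half-plane. Stable.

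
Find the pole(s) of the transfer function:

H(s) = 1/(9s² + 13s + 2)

Discriminant = 13² - 4×9×2 = 169 - 72 = 97 > 0, so two distinct real poles. Using quadratic formula: s = (-13 ± √97)/(2×9) = (-13 ± √97)/18, with √97 ≈ 9.8489. s₁ ≈ -0.1751, s₂ ≈ -1.2694. Poles: s₁ = -0.1751, s₂ = -1.2694.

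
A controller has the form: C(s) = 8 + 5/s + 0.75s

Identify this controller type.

This is a Proportional-Integral-Derivative (PID) controller.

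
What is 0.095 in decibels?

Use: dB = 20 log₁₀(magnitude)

dB = 20 log₁₀(0.095) = -20.4 dB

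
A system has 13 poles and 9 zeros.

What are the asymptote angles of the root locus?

n - m = 13 - 9 = 4. Angles: θk = (2k + 1)·180°/4 = 45°, 135°, 225°, 315°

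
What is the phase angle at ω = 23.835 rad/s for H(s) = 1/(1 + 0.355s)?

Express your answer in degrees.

Phase = -arctan(ωτ) = -arctan(23.835 × 0.355) = -83.3°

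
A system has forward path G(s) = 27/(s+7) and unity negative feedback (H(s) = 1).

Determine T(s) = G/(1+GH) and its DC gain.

T(s) = G/(1+GH) = [27/(s+7)] / [1 + 27/(s+7)] = 27/(s+7+27) = 27/(s+34). DC gain = 27/34 = 0.7941.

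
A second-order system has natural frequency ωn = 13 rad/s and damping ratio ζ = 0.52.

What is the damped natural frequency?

ωd = ωn√(1 - ζ²) = 13√(1 - 0.52²) = 11.1 rad/s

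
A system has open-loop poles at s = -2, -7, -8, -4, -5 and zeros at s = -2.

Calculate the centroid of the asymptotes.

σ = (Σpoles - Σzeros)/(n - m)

σ = (Σpoles - Σzeros)/(n - m) = (-26 - (-2))/(5 - 1) = -24/4 = -6.0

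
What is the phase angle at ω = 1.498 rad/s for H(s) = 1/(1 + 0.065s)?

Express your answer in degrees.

Phase = -arctan(ωτ) = -arctan(1.498 × 0.065) = -5.6°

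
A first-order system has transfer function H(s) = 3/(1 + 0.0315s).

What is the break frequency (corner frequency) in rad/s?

Corner frequency = 1/τ = 1/0.0315 = 31.746 rad/s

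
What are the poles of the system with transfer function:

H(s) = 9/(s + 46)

Pole is where denominator = 0: s + 46 = 0, so s = -46.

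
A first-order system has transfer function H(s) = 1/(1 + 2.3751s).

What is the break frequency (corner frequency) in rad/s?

Corner frequency = 1/τ = 1/2.3751 = 0.421 rad/s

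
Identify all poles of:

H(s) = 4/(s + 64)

Pole is where denominator = 0: s + 64 = 0, so s = -64.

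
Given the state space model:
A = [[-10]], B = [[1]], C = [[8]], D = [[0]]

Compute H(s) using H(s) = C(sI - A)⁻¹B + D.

(sI - A)⁻¹ = 1/(s + 10). H(s) = 8 × 1/(s + 10) + 0 = 8/(s + 10).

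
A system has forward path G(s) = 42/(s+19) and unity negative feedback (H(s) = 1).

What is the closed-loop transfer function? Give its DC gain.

T(s) = G/(1+GH) = [42/(s+19)] / [1 + 42/(s+19)] = 42/(s+19+42) = 42/(s+61). DC gain = 42/61 = 0.6885.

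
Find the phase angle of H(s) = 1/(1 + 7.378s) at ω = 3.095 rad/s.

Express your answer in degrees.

Phase = -arctan(ωτ) = -arctan(3.095 × 7.378) = -87.5°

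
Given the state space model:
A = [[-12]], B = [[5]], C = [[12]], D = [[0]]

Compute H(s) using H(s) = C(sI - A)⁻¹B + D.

(sI - A)⁻¹ = 1/(s + 12). H(s) = 12 × 5/(s + 12) + 0 = 60/(s + 12).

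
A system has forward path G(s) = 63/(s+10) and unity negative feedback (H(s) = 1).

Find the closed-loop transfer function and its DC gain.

T(s) = G/(1+GH) = [63/(s+10)] / [1 + 63/(s+10)] = 63/(s+10+63) = 63/(s+73). DC gain = 63/73 = 0.8630.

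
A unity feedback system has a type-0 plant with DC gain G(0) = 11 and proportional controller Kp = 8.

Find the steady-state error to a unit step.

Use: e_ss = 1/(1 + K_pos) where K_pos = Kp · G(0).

K_pos = Kp · G(0) = 8 × 11 = 88. e_ss = 1/(1 + 88) = 0.0112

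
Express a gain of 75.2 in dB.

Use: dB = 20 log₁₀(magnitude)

dB = 20 log₁₀(75.2) = 37.5 dB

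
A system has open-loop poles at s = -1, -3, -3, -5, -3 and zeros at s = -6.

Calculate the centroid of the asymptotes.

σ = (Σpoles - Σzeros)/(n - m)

σ = (Σpoles - Σzeros)/(n - m) = (-15 - (-6))/(5 - 1) = -9/4 = -2.25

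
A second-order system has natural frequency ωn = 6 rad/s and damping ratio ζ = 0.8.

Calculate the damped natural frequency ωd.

ωd = ωn√(1 - ζ²) = 6√(1 - 0.8²) = 3.6 rad/s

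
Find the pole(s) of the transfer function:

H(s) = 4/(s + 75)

Pole is where denominator = 0: s + 75 = 0, so s = -75.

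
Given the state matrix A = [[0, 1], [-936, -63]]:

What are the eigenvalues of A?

det(A - λI) = λ² - (-63)λ + 936 = (λ - (-24))(λ - (-39)). Eigenvalues: -24, -39.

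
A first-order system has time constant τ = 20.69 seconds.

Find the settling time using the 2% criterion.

For first-order system, 2% settling time ≈ 4τ = 4 × 20.69 = 82.76 s.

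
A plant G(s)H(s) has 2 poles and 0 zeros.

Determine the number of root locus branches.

Root locus has n branches where n = number of poles = 2.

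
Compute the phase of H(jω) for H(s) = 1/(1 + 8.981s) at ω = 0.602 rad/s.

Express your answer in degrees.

Phase = -arctan(ωτ) = -arctan(0.602 × 8.981) = -79.5°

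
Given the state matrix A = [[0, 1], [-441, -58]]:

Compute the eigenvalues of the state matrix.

det(A - λI) = λ² - (-58)λ + 441 = (λ - (-49))(λ - (-9)). Eigenvalues: -49, -9.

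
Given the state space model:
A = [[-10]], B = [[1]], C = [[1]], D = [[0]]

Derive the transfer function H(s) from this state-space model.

(sI - A)⁻¹ = 1/(s + 10). H(s) = 1 × 1/(s + 10) + 0 = 1/(s + 10).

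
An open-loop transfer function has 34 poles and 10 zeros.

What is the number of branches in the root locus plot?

Root locus has n branches where n = number of poles = 34.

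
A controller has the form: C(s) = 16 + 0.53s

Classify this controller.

This is a Proportional-Derivative (PD) controller.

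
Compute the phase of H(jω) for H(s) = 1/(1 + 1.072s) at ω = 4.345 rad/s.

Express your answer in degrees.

Phase = -arctan(ωτ) = -arctan(4.345 × 1.072) = -77.9°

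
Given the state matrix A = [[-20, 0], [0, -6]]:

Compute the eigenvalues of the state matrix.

For diagonal matrix, eigenvalues are diagonal entries: λ₁ = -20, λ₂ = -6.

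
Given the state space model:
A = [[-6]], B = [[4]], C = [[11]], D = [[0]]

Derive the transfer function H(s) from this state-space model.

(sI - A)⁻¹ = 1/(s + 6). H(s) = 11 × 4/(s + 6) + 0 = 44/(s + 6).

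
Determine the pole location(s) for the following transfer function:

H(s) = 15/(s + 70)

Pole is where denominator = 0: s + 70 = 0, so s = -70.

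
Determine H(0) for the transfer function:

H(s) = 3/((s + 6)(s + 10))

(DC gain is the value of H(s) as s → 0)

DC gain = H(0) = 3/(6 × 10) = 3/60 = 0.05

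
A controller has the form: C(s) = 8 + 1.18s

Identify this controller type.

This is a Proportional-Derivative (PD) controller.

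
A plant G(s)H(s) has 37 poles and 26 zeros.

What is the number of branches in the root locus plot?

Root locus has n branches where n = number of poles = 37.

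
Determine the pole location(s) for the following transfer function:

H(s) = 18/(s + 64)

Pole is where denominator = 0: s + 64 = 0, so s = -64.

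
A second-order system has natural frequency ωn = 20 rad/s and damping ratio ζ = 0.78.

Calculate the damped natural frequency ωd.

ωd = ωn√(1 - ζ²) = 20√(1 - 0.78²) = 12.52 rad/s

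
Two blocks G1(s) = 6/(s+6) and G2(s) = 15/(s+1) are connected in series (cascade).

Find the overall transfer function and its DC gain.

Series: multiply transfer functions. G_eq = 6/(s+6) × 15/(s+1) = 90/((s+6)(s+1)). DC gain = 90/(6×1) = 15.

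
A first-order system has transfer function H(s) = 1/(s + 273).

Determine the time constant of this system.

For H(s) = 1/(s + 1/τ), the pole is at -1/τ = -273, so τ = 1/273 = 0.0037 s.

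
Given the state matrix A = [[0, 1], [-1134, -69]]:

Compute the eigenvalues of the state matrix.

det(A - λI) = λ² - (-69)λ + 1134 = (λ - (-27))(λ - (-42)). Eigenvalues: -27, -42.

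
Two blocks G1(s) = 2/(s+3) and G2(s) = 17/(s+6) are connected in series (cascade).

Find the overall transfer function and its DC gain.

Series: multiply transfer functions. G_eq = 2/(s+3) × 17/(s+6) = 34/((s+3)(s+6)). DC gain = 34/(3×6) = 1.8889.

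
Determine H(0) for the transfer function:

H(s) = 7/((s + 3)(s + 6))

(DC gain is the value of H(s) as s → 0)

DC gain = H(0) = 7/(3 × 6) = 7/18 = 0.3889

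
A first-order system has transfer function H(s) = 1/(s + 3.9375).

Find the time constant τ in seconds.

For H(s) = 1/(s + 1/τ), the pole is at -1/τ = -3.9375, so τ = 1/3.9375 = 0.2540 s.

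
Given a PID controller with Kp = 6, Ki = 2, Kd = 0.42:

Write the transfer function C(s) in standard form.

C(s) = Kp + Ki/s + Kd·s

Substituting values: C(s) = 6 + 2/s + 0.42s = (0.42s² + 6s + 2)/s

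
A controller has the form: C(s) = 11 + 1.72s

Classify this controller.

This is a Proportional-Derivative (PD) controller.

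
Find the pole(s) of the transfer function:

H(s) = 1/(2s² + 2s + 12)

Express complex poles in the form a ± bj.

Discriminant = 2² - 4×2×12 = 4 - 96 = -92 < 0, so the poles are a complex conjugate pair s = (-2 ± j√92)/(2×2). Real part = -2/(2×2) = -2/4 = -0.5; imaginary part = ±√92/(2×2) ≈ 2.3979. Poles: s = -0.5 ± 2.3979j.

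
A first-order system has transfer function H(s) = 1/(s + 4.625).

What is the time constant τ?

For H(s) = 1/(s + 1/τ), the pole is at -1/τ = -4.625, so τ = 1/4.625 = 0.2162 s.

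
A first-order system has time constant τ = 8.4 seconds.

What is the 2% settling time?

For first-order system, 2% settling time ≈ 4τ = 4 × 8.4 = 33.6 s.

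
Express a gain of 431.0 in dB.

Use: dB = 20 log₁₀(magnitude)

dB = 20 log₁₀(431.0) = 52.7 dB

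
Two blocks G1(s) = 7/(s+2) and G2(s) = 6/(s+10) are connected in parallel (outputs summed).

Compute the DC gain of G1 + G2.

Parallel: G_eq = G1 + G2. DC gain = G1(0) + G2(0) = 7/2 + 6/10 = 3.5 + 0.6 = 4.1.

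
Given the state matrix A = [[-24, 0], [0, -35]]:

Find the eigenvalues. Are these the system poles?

For diagonal matrix, eigenvalues are diagonal entries: λ₁ = -24, λ₂ = -35. Eigenvalues of A = system poles.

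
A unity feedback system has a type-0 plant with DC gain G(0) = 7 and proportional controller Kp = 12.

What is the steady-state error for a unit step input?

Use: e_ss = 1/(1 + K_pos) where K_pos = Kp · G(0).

K_pos = Kp · G(0) = 12 × 7 = 84. e_ss = 1/(1 + 84) = 0.0118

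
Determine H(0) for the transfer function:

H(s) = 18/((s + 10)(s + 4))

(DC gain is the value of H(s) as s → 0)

DC gain = H(0) = 18/(10 × 4) = 18/40 = 0.45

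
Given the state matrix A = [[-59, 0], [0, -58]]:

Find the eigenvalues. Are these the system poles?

For diagonal matrix, eigenvalues are diagonal entries: λ₁ = -59, λ₂ = -58. Eigenvalues of A = system poles.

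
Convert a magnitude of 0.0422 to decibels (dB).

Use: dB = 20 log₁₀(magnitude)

dB = 20 log₁₀(0.0422) = -27.5 dB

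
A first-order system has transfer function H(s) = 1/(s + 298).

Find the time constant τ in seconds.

For H(s) = 1/(s + 1/τ), the pole is at -1/τ = -298, so τ = 1/298 = 0.0034 s.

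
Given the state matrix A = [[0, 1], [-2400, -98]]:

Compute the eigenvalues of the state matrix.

det(A - λI) = λ² - (-98)λ + 2400 = (λ - (-48))(λ - (-50)). Eigenvalues: -48, -50.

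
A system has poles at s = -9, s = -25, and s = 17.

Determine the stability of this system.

Pole(s) at s = 17 are not in the left half-plane. System is unstable.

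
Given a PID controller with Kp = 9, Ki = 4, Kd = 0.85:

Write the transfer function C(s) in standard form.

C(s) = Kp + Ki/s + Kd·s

Substituting values: C(s) = 9 + 4/s + 0.85s = (0.85s² + 9s + 4)/s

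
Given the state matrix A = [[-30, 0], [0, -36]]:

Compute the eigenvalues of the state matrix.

For diagonal matrix, eigenvalues are diagonal entries: λ₁ = -30, λ₂ = -36.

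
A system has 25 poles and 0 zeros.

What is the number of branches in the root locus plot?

Root locus has n branches where n = number of poles = 25.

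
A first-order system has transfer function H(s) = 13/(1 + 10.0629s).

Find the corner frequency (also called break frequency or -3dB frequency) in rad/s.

Corner frequency = 1/τ = 1/10.0629 = 0.099 rad/s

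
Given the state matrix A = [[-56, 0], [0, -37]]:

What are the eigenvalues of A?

For diagonal matrix, eigenvalues are diagonal entries: λ₁ = -56, λ₂ = -37.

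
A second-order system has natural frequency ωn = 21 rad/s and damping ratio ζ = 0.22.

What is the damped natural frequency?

ωd = ωn√(1 - ζ²) = 21√(1 - 0.22²) = 20.49 rad/s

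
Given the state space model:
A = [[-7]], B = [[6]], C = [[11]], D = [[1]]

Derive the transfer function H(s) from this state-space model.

(sI - A)⁻¹ = 1/(s + 7). H(s) = 11×6/(s + 7) + 1 = (s + 73)/(s + 7).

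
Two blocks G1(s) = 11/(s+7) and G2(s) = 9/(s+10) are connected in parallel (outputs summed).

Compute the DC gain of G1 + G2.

Parallel: G_eq = G1 + G2. DC gain = G1(0) + G2(0) = 11/7 + 9/10 = 1.5714 + 0.9 = 2.4714.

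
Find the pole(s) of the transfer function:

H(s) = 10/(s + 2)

Pole is where denominator = 0: s + 2 = 0, so s = -2.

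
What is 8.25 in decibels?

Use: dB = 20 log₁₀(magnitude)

dB = 20 log₁₀(8.25) = 18.3 dB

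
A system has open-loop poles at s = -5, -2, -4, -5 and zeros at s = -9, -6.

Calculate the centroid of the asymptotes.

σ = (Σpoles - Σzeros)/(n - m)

σ = (Σpoles - Σzeros)/(n - m) = (-16 - (-15))/(4 - 2) = -1/2 = -0.5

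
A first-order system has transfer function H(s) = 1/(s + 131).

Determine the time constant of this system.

For H(s) = 1/(s + 1/τ), the pole is at -1/τ = -131, so τ = 1/131 = 0.0076 s.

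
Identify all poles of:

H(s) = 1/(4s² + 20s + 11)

Discriminant = 20² - 4×4×11 = 400 - 176 = 224 > 0, so two distinct real poles. Using quadratic formula: s = (-20 ± √224)/(2×4) = (-20 ± √224)/8, with √224 ≈ 14.9666. s₁ ≈ -0.6292, s₂ ≈ -4.3708. Poles: s₁ = -0.6292, s₂ = -4.3708.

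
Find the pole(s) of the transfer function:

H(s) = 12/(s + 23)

Pole is where denominator = 0: s + 23 = 0, so s = -23.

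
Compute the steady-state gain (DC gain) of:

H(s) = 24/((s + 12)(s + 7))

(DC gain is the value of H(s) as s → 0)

DC gain = H(0) = 24/(12 × 7) = 24/84 = 0.2857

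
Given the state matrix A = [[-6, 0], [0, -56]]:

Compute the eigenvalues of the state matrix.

For diagonal matrix, eigenvalues are diagonal entries: λ₁ = -6, λ₂ = -56.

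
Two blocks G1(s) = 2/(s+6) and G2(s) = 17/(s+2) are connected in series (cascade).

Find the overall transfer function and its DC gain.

Series: multiply transfer functions. G_eq = 2/(s+6) × 17/(s+2) = 34/((s+6)(s+2)). DC gain = 34/(6×2) = 2.8333.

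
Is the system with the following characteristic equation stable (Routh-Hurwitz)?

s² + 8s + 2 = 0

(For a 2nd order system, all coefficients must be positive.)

Coefficients: 1, 8, 2. All positive, so system is stable.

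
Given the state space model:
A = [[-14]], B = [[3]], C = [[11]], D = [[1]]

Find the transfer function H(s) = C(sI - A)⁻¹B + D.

(sI - A)⁻¹ = 1/(s + 14). H(s) = 11×3/(s + 14) + 1 = (s + 47)/(s + 14).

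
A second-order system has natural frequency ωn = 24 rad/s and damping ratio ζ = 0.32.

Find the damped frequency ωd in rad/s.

ωd = ωn√(1 - ζ²) = 24√(1 - 0.32²) = 22.74 rad/s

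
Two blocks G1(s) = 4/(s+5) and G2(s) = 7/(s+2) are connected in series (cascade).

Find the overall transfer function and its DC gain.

Series: multiply transfer functions. G_eq = 4/(s+5) × 7/(s+2) = 28/((s+5)(s+2)). DC gain = 28/(5×2) = 2.8.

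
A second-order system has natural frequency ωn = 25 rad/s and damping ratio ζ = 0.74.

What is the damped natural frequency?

ωd = ωn√(1 - ζ²) = 25√(1 - 0.74²) = 16.82 rad/s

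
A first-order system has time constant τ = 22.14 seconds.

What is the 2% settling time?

For first-order system, 2% settling time ≈ 4τ = 4 × 22.14 = 88.56 s.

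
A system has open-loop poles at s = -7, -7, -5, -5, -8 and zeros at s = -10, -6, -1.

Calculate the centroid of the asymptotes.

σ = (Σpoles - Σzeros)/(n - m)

σ = (Σpoles - Σzeros)/(n - m) = (-32 - (-17))/(5 - 3) = -15/2 = -7.5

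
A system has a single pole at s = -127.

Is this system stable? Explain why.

Pole at s = -127 is in the left half-plane. Stable.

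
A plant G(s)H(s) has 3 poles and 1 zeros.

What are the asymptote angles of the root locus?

n - m = 3 - 1 = 2. Angles: θk = (2k + 1)·180°/2 = 90°, 270°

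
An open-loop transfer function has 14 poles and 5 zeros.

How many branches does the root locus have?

Root locus has n branches where n = number of poles = 14.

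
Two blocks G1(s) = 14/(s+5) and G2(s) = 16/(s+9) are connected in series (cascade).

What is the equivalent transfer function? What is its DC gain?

Series: multiply transfer functions. G_eq = 14/(s+5) × 16/(s+9) = 224/((s+5)(s+9)). DC gain = 224/(5×9) = 4.9778.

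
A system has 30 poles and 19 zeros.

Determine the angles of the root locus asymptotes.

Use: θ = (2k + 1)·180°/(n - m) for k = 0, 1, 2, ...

n - m = 30 - 19 = 11. Angles: θk = (2k + 1)·180°/11 = 16.36°, 49.09°, 81.82°, 114.55°, 147.27°, 180°, 212.73°, 245.45°, 278.18°, 310.91°, 343.64°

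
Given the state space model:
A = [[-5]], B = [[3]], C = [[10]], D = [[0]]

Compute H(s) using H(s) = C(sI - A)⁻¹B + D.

(sI - A)⁻¹ = 1/(s + 5). H(s) = 10 × 3/(s + 5) + 0 = 30/(s + 5).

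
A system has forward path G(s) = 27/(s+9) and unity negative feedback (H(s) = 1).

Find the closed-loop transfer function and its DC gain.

T(s) = G/(1+GH) = [27/(s+9)] / [1 + 27/(s+9)] = 27/(s+9+27) = 27/(s+36). DC gain = 27/36 = 0.75.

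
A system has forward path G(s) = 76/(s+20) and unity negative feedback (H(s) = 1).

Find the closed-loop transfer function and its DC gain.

T(s) = G/(1+GH) = [76/(s+20)] / [1 + 76/(s+20)] = 76/(s+20+76) = 76/(s+96). DC gain = 76/96 = 0.7917.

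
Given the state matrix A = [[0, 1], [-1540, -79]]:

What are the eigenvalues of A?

det(A - λI) = λ² - (-79)λ + 1540 = (λ - (-35))(λ - (-44)). Eigenvalues: -35, -44.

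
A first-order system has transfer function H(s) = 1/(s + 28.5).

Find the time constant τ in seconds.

For H(s) = 1/(s + 1/τ), the pole is at -1/τ = -28.5, so τ = 1/28.5 = 0.0351 s.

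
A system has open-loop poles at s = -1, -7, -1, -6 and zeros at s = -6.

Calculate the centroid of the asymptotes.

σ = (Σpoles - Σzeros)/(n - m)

σ = (Σpoles - Σzeros)/(n - m) = (-15 - (-6))/(4 - 1) = -9/3 = -3.0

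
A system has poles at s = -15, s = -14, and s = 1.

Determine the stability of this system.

Pole(s) at s = 1 are not in the left half-plane. System is unstable.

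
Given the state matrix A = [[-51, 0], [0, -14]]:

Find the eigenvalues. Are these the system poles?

For diagonal matrix, eigenvalues are diagonal entries: λ₁ = -51, λ₂ = -14. Eigenvalues of A = system poles.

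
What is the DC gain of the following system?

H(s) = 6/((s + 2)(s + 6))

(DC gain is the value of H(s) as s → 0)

DC gain = H(0) = 6/(2 × 6) = 6/12 = 0.5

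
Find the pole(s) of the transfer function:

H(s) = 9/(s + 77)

Pole is where denominator = 0: s + 77 = 0, so s = -77.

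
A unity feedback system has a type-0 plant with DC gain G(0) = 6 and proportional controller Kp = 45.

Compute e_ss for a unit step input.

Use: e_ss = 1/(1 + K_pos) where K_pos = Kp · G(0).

K_pos = Kp · G(0) = 45 × 6 = 270. e_ss = 1/(1 + 270) = 0.0037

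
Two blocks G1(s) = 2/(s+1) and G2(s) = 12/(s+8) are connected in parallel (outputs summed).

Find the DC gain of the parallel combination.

Parallel: G_eq = G1 + G2. DC gain = G1(0) + G2(0) = 2/1 + 12/8 = 2 + 1.5 = 3.5.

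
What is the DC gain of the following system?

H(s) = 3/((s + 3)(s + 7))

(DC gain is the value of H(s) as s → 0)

DC gain = H(0) = 3/(3 × 7) = 3/21 = 0.1429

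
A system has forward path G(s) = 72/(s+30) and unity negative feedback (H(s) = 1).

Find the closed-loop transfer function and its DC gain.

T(s) = G/(1+GH) = [72/(s+30)] / [1 + 72/(s+30)] = 72/(s+30+72) = 72/(s+102). DC gain = 72/102 = 0.7059.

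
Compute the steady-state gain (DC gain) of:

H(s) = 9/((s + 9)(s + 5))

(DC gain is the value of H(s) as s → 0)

DC gain = H(0) = 9/(9 × 5) = 9/45 = 0.2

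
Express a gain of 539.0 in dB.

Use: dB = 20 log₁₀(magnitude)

dB = 20 log₁₀(539.0) = 54.6 dB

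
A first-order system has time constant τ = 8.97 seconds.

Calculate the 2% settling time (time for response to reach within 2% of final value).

For first-order system, 2% settling time ≈ 4τ = 4 × 8.97 = 35.88 s.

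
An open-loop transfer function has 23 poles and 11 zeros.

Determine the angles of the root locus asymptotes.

n - m = 23 - 11 = 12. Angles: θk = (2k + 1)·180°/12 = 15°, 45°, 75°, 105°, 135°, 165°, 195°, 225°, 255°, 285°, 315°, 345°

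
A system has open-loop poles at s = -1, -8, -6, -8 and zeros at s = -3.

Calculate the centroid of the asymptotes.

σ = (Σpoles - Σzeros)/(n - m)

σ = (Σpoles - Σzeros)/(n - m) = (-23 - (-3))/(4 - 1) = -20/3 = -6.67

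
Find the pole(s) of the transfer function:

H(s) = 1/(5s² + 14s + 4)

Discriminant = 14² - 4×5×4 = 196 - 80 = 116 > 0, so two distinct real poles. Using quadratic formula: s = (-14 ± √116)/(2×5) = (-14 ± √116)/10, with √116 ≈ 10.7703. s₁ ≈ -0.3230, s₂ ≈ -2.4770. Poles: s₁ = -0.3230, s₂ = -2.4770.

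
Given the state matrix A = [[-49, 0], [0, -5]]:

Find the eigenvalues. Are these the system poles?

For diagonal matrix, eigenvalues are diagonal entries: λ₁ = -49, λ₂ = -5. Eigenvalues of A = system poles.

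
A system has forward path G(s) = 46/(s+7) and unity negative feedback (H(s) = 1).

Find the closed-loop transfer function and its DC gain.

T(s) = G/(1+GH) = [46/(s+7)] / [1 + 46/(s+7)] = 46/(s+7+46) = 46/(s+53). DC gain = 46/53 = 0.8679.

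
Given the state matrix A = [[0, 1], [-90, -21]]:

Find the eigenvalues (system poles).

det(A - λI) = λ² - (-21)λ + 90 = (λ - (-15))(λ - (-6)). Eigenvalues: -15, -6.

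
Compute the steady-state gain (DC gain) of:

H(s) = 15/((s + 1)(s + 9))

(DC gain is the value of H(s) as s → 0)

DC gain = H(0) = 15/(1 × 9) = 15/9 = 1.6667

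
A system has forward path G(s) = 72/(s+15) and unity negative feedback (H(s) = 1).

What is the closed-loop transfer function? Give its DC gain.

T(s) = G/(1+GH) = [72/(s+15)] / [1 + 72/(s+15)] = 72/(s+15+72) = 72/(s+87). DC gain = 72/87 = 0.8276.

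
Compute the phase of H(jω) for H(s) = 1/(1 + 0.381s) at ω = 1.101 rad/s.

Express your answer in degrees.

Phase = -arctan(ωτ) = -arctan(1.101 × 0.381) = -22.8°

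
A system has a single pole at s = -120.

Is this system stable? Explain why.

Pole at s = -120 is in the left half-plane. Stable.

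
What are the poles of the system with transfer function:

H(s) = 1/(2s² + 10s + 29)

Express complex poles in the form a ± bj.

Discriminant = 10² - 4×2×29 = 100 - 232 = -132 < 0, so the poles are a complex conjugate pair s = (-10 ± j√132)/(2×2). Real part = -10/(2×2) = -10/4 = -2.5; imaginary part = ±√132/(2×2) ≈ 2.8723. Poles: s = -2.5 ± 2.8723j.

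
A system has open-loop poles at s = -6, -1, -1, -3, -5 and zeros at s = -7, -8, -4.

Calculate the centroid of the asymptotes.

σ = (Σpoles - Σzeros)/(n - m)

σ = (Σpoles - Σzeros)/(n - m) = (-16 - (-19))/(5 - 3) = 3/2 = 1.5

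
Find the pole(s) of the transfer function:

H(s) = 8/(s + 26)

Pole is where denominator = 0: s + 26 = 0, so s = -26.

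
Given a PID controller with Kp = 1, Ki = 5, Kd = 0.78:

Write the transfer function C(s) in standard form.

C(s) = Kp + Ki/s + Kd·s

Substituting values: C(s) = 1 + 5/s + 0.78s = (0.78s² + s + 5)/s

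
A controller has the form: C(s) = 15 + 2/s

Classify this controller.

This is a Proportional-Integral (PI) controller.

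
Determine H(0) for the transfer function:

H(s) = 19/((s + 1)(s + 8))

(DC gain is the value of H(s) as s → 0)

DC gain = H(0) = 19/(1 × 8) = 19/8 = 2.375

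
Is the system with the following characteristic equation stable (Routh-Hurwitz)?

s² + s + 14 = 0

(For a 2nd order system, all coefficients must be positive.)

Coefficients: 1, 1, 14. All positive, so system is stable.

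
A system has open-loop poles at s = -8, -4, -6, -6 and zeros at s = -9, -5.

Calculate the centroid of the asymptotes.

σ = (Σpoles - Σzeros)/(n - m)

σ = (Σpoles - Σzeros)/(n - m) = (-24 - (-14))/(4 - 2) = -10/2 = -5.0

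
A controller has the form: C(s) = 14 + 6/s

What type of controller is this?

This is a Proportional-Integral (PI) controller.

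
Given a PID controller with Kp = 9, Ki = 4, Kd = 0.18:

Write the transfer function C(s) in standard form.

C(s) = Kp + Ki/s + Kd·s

Substituting values: C(s) = 9 + 4/s + 0.18s = (0.18s² + 9s + 4)/s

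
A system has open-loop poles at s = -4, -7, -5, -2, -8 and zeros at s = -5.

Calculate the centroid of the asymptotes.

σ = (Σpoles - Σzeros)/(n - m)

σ = (Σpoles - Σzeros)/(n - m) = (-26 - (-5))/(5 - 1) = -21/4 = -5.25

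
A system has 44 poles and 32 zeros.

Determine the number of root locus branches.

Root locus has n branches where n = number of poles = 44.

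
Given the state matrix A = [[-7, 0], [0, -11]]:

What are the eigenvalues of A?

For diagonal matrix, eigenvalues are diagonal entries: λ₁ = -7, λ₂ = -11.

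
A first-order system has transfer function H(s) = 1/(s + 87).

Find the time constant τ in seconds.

For H(s) = 1/(s + 1/τ), the pole is at -1/τ = -87, so τ = 1/87 = 0.0115 s.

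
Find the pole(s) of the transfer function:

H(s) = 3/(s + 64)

Pole is where denominator = 0: s + 64 = 0, so s = -64.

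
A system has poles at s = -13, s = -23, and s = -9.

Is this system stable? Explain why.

All poles are in the left half-plane. System is stable.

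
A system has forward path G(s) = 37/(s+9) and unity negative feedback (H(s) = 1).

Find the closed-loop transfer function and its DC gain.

T(s) = G/(1+GH) = [37/(s+9)] / [1 + 37/(s+9)] = 37/(s+9+37) = 37/(s+46). DC gain = 37/46 = 0.8043.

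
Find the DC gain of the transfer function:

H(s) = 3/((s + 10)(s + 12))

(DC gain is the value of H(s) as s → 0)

DC gain = H(0) = 3/(10 × 12) = 3/120 = 0.025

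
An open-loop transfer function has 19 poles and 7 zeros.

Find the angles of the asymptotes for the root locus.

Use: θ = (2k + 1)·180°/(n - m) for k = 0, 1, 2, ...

n - m = 19 - 7 = 12. Angles: θk = (2k + 1)·180°/12 = 15°, 45°, 75°, 105°, 135°, 165°, 195°, 225°, 255°, 285°, 315°, 345°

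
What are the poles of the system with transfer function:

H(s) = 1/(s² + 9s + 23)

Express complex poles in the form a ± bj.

Discriminant = 9² - 4×1×23 = 81 - 92 = -11 < 0, so the poles are a complex conjugate pair s = (-9 ± j√11)/(2×1). Real part = -9/(2×1) = -9/2 = -4.5; imaginary part = ±√11/(2×1) ≈ 1.6583. Poles: s = -4.5 ± 1.6583j.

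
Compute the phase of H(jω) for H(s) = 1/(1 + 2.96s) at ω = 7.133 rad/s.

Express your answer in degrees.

Phase = -arctan(ωτ) = -arctan(7.133 × 2.96) = -87.3°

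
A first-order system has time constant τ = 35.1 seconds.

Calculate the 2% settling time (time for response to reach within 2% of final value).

For first-order system, 2% settling time ≈ 4τ = 4 × 35.1 = 140.4 s.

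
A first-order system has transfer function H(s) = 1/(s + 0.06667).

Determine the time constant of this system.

For H(s) = 1/(s + 1/τ), the pole is at -1/τ = -0.06667, so τ = 1/0.06667 = 15 s.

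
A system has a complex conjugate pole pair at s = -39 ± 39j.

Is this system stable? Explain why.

Real part of poles is -39 (< 0, left half-plane). Stable.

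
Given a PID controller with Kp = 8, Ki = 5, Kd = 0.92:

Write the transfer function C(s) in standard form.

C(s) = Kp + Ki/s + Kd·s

Substituting values: C(s) = 8 + 5/s + 0.92s = (0.92s² + 8s + 5)/s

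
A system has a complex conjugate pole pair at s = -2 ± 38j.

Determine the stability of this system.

Real part of poles is -2 (< 0, left half-plane). Stable.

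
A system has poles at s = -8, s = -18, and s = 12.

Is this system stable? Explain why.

Pole(s) at s = 12 are not in the left half-plane. System is unstable.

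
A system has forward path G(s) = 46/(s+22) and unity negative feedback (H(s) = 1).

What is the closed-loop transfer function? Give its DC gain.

T(s) = G/(1+GH) = [46/(s+22)] / [1 + 46/(s+22)] = 46/(s+22+46) = 46/(s+68). DC gain = 46/68 = 0.6765.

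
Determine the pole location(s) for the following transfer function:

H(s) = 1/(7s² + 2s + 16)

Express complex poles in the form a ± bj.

Discriminant = 2² - 4×7×16 = 4 - 448 = -444 < 0, so the poles are a complex conjugate pair s = (-2 ± j√444)/(2×7). Real part = -2/(2×7) = -2/14 ≈ -0.1429; imaginary part = ±√444/(2×7) ≈ 1.5051. Poles: s = -0.1429 ± 1.5051j.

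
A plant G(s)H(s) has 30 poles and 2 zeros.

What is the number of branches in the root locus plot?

Root locus has n branches where n = number of poles = 30.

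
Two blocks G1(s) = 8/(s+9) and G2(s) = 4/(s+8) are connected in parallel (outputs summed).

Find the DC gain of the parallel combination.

Parallel: G_eq = G1 + G2. DC gain = G1(0) + G2(0) = 8/9 + 4/8 = 0.8889 + 0.5 = 1.3889.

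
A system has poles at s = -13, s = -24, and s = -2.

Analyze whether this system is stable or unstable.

All poles are in the left half-plane. System is stable.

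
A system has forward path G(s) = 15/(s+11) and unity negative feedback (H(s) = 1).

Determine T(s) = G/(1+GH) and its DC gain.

T(s) = G/(1+GH) = [15/(s+11)] / [1 + 15/(s+11)] = 15/(s+11+15) = 15/(s+26). DC gain = 15/26 = 0.5769.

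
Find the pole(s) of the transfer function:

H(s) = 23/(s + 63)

Pole is where denominator = 0: s + 63 = 0, so s = -63.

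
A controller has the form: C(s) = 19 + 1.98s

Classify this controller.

This is a Proportional-Derivative (PD) controller.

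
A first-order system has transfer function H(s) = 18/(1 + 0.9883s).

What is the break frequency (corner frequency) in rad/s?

Corner frequency = 1/τ = 1/0.9883 = 1.012 rad/s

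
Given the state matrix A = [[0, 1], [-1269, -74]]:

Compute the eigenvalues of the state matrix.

det(A - λI) = λ² - (-74)λ + 1269 = (λ - (-47))(λ - (-27)). Eigenvalues: -47, -27.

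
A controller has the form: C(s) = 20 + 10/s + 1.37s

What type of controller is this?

This is a Proportional-Integral-Derivative (PID) controller.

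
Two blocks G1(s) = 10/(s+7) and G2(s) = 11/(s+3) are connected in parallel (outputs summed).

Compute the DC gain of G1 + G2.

Parallel: G_eq = G1 + G2. DC gain = G1(0) + G2(0) = 10/7 + 11/3 = 1.4286 + 3.6667 = 5.0952.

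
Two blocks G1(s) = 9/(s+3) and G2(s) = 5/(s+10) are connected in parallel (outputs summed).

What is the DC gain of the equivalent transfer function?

Parallel: G_eq = G1 + G2. DC gain = G1(0) + G2(0) = 9/3 + 5/10 = 3 + 0.5 = 3.5.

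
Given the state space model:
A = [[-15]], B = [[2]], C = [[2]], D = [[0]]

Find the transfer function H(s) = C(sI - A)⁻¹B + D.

(sI - A)⁻¹ = 1/(s + 15). H(s) = 2 × 2/(s + 15) + 0 = 4/(s + 15).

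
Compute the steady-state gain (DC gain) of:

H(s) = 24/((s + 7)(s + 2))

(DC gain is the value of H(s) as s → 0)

DC gain = H(0) = 24/(7 × 2) = 24/14 = 1.7143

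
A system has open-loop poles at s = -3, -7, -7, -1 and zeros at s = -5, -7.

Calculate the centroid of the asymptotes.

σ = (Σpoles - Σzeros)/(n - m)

σ = (Σpoles - Σzeros)/(n - m) = (-18 - (-12))/(4 - 2) = -6/2 = -3.0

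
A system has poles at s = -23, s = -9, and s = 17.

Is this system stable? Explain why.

Pole(s) at s = 17 are not in the left half-plane. System is unstable.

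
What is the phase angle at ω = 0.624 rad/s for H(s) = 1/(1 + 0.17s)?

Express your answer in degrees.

Phase = -arctan(ωτ) = -arctan(0.624 × 0.17) = -6.1°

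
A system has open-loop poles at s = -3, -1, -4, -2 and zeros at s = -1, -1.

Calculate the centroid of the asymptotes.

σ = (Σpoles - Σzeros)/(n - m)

σ = (Σpoles - Σzeros)/(n - m) = (-10 - (-2))/(4 - 2) = -8/2 = -4.0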